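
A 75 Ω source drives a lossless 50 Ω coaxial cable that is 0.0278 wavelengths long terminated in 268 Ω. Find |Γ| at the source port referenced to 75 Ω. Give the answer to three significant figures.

|Γ| ≈ 0.576

βl = 2π × 0.0278 = 10°
tan(βl) = 0.176
Z_in = Z_0·(Z_L + jZ_0·tanβl)/(Z_0 + jZ_L·tanβl) = 146 − j129 Ω
Γ_s = (Z_in − Z_s)/(Z_in + Z_s) = (70.9 − j129)/(221 − j129), |Γ_s| = 0.576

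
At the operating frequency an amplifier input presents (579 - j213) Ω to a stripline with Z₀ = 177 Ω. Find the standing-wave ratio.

VSWR ≈ 3.75

Γ = (Z_L − Z_0)/(Z_L + Z_0) = (402 − j213)/(756 − j213)
|Γ| = 455/785 = 0.579
VSWR = (1 + |Γ|)/(1 − |Γ|) = 1.58/0.421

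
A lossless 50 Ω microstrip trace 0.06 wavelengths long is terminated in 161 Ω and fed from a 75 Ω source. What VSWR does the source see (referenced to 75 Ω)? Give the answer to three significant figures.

VSWR ≈ 2.55

βl = 2π × 0.06 = 21.6°
tan(βl) = 0.396
Z_in = Z_0·(Z_L + jZ_0·tanβl)/(Z_0 + jZ_L·tanβl) = 70.9 − j70.6 Ω
Γ_s = (Z_in − Z_s)/(Z_in + Z_s) = (-4.06 − j70.6)/(146 − j70.6), |Γ_s| = 0.436
VSWR = (1 + |Γ_s|)/(1 − |Γ_s|)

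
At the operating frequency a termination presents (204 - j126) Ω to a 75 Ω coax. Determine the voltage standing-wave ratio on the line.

Γ = (Z_L − Z_0)/(Z_L + Z_0) = (129 − j126)/(279 − j126)
|Γ| = 180/306 = 0.589
VSWR = (1 + |Γ|)/(1 − |Γ|) = 1.59/0.411

VSWR ≈ 3.87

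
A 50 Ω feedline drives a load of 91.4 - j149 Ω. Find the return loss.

RL ≈ 2.47 dB

Γ = (41.4 − j149)/(141.4 − j149), |Γ| = 0.753
RL = −20·log₁₀|Γ| = −20·log₁₀(0.753)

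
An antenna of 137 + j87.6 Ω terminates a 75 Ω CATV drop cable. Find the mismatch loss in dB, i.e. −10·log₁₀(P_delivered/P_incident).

Γ = (62 + j87.6)/(212 + j87.6), |Γ| = 0.468
|Γ|² = 0.219, so P_del/P_inc = 1 − |Γ|² = 0.781
ML = −10·log₁₀(1 − |Γ|²)

mismatch loss ≈ 1.07 dB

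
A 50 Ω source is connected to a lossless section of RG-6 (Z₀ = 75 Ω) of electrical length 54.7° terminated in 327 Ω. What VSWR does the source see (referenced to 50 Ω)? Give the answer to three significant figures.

VSWR ≈ 4.16

tan(βl) = 1.41
Z_in = Z_0·(Z_L + jZ_0·tanβl)/(Z_0 + jZ_L·tanβl) = 25.2 − j49 Ω
Γ_s = (Z_in − Z_s)/(Z_in + Z_s) = (-24.8 − j49)/(75.2 − j49), |Γ_s| = 0.612
VSWR = (1 + |Γ_s|)/(1 − |Γ_s|)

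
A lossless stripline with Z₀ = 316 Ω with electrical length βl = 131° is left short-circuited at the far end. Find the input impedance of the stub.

Z_in ≈ −j364 Ω

tan(βl) = -1.15
For a short-circuited stub, Z_in = jZ_0·tan(βl)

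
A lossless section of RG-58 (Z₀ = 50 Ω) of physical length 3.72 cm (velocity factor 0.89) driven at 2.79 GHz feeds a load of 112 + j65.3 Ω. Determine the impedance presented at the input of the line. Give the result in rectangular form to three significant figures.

λ = v/f = 0.89·c / 2.79 GHz = 0.0957 m
βl = 2π·l/λ = 2π × 0.389 = 140°
tan(βl) = tan(140°) = -0.841
Z_in = Z_0·(Z_L + jZ_0·tanβl)/(Z_0 + jZ_L·tanβl)
     = 50·(112 + j23.3)/(105 − j94.2)

Z_in ≈ 24 + j32.7 Ω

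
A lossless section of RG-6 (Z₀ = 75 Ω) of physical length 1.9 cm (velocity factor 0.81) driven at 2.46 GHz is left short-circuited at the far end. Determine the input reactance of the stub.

X_in ≈ 198 Ω (inductive)

λ = v/f = 0.81·c / 2.46 GHz = 0.0988 m
βl = 2π·l/λ = 2π × 0.192 = 69.2°
tan(βl) = 2.64
For a short-circuited stub, Z_in = jZ_0·tan(βl)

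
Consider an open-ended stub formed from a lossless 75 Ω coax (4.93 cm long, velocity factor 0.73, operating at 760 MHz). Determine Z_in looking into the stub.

λ = v/f = 0.73·c / 760 MHz = 0.288 m
βl = 2π·l/λ = 2π × 0.171 = 61.6°
tan(βl) = 1.85
For an open-ended stub, Z_in = −jZ_0·cot(βl) = −jZ_0/tan(βl)

Z_in ≈ −j40.6 Ω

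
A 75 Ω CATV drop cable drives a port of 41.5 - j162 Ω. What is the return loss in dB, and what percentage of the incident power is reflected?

RL ≈ 1.63 dB; 68.7% of incident power reflected

Γ = (-33.5 − j162)/(116.5 − j162), |Γ| = 0.829
RL = −20·log₁₀(0.829) = 1.63 dB
P_refl/P_inc = |Γ|² = 0.687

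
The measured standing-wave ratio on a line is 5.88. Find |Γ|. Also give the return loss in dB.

|Γ| ≈ 0.709; return loss ≈ 2.98 dB

|Γ| = (S − 1)/(S + 1) = (5.88 − 1)/(5.88 + 1) = 4.88/6.88
RL = −20·log₁₀|Γ| = −20·log₁₀(0.709)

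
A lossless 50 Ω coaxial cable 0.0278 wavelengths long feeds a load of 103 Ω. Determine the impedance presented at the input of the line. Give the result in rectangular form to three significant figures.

βl = 2π × 0.0278 = 10°
tan(βl) = tan(10°) = 0.176
Z_in = Z_0·(Z_L + jZ_0·tanβl)/(Z_0 + jZ_L·tanβl)
     = 50·(103 + j8.82)/(50 + j18.2)

Z_in ≈ 93.8 − j25.3 Ω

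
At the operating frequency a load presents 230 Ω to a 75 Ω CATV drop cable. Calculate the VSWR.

VSWR ≈ 3.07

Γ = (230 − 75)/(230 + 75) = 0.508
VSWR = (1 + 0.508)/(1 − 0.508)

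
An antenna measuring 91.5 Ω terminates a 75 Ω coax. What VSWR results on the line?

VSWR ≈ 1.22

Γ = (91.5 − 75)/(91.5 + 75) = 0.0991
VSWR = (1 + 0.0991)/(1 − 0.0991)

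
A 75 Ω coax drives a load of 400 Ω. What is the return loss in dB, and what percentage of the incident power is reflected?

RL ≈ 3.3 dB; 46.8% of incident power reflected

Γ = (400 − 75)/(400 + 75) = 0.684
RL = −20·log₁₀(0.684) = 3.3 dB
P_refl/P_inc = |Γ|² = 0.468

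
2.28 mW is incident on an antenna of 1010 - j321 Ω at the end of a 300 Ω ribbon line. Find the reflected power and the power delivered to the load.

|Γ| = |(710 − j321)/(1310 − j321)| = 0.578
|Γ|² = 0.334
P_refl = |Γ|²·P_inc = 0.761 mW, P_del = (1 − |Γ|²)·P_inc = 1.52 mW

P_reflected ≈ 0.761 mW; P_delivered ≈ 1.52 mW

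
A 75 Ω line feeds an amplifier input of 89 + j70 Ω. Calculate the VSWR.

Γ = (Z_L − Z_0)/(Z_L + Z_0) = (14 + j70)/(164 + j70)
|Γ| = 71.4/178 = 0.4
VSWR = (1 + |Γ|)/(1 − |Γ|) = 1.4/0.6

VSWR ≈ 2.34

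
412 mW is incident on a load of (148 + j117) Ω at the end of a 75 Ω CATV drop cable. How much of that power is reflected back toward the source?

|Γ| = |(73 + j117)/(223 + j117)| = 0.548
|Γ|² = 0.3
P_refl = |Γ|²·P_inc = 124 mW, P_del = (1 − |Γ|²)·P_inc = 288 mW

P_reflected ≈ 124 mW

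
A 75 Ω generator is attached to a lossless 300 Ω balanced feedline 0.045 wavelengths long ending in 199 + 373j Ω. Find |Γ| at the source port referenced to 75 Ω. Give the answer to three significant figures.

|Γ| ≈ 0.88

βl = 2π × 0.045 = 16.2°
tan(βl) = 0.291
Z_in = Z_0·(Z_L + jZ_0·tanβl)/(Z_0 + jZ_L·tanβl) = 485 + j574 Ω
Γ_s = (Z_in − Z_s)/(Z_in + Z_s) = (410 + j574)/(560 + j574), |Γ_s| = 0.88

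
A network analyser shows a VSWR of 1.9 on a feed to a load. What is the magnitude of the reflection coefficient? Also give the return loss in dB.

|Γ| ≈ 0.31; return loss ≈ 10.2 dB

|Γ| = (S − 1)/(S + 1) = (1.9 − 1)/(1.9 + 1) = 0.9/2.9
RL = −20·log₁₀|Γ| = −20·log₁₀(0.31)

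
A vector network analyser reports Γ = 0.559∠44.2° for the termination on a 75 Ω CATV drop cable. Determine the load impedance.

Z_L = Z_0·(1 + Γ)/(1 − Γ) = 75·(1.4 + j0.39)/(0.599 − j0.39)

Z_L ≈ 101 + j114 Ω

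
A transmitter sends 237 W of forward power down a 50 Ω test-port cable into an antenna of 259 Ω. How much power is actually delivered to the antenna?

Γ = (259 − 50)/(259 + 50) = 0.676
|Γ|² = 0.457
P_refl = |Γ|²·P_inc = 108 W, P_del = (1 − |Γ|²)·P_inc = 129 W

P_delivered ≈ 129 W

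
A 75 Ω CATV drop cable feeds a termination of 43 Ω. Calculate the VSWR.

Γ = (43 − 75)/(43 + 75) = -0.271
VSWR = (1 + 0.271)/(1 − 0.271)

VSWR ≈ 1.74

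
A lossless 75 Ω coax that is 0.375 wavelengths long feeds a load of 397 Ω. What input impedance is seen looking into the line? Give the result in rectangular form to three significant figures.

βl = 2π × 0.375 = 135°
tan(βl) = tan(135°) = -1
Z_in = Z_0·(Z_L + jZ_0·tanβl)/(Z_0 + jZ_L·tanβl)
     = 75·(397 − j75)/(75 − j397)

Z_in ≈ 27.4 + j69.8 Ω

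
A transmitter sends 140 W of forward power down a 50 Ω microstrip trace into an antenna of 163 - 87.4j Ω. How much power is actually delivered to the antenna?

|Γ| = |(113 − j87.4)/(213 − j87.4)| = 0.62
|Γ|² = 0.385
P_refl = |Γ|²·P_inc = 53.9 W, P_del = (1 − |Γ|²)·P_inc = 86.1 W

P_delivered ≈ 86.1 W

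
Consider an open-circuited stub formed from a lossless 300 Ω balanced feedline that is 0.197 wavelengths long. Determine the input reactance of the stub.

X_in ≈ -104 Ω (capacitive)

βl = 2π × 0.197 = 70.9°
tan(βl) = 2.89
For an open-circuited stub, Z_in = −jZ_0·cot(βl) = −jZ_0/tan(βl)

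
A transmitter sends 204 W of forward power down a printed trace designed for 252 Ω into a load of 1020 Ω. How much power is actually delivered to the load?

P_delivered ≈ 130 W

Γ = (1020 − 252)/(1020 + 252) = 0.604
|Γ|² = 0.365
P_refl = |Γ|²·P_inc = 74.4 W, P_del = (1 − |Γ|²)·P_inc = 130 W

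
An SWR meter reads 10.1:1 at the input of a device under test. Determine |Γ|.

|Γ| = (S − 1)/(S + 1) = (10.1 − 1)/(10.1 + 1) = 9.1/11.1

|Γ| ≈ 0.82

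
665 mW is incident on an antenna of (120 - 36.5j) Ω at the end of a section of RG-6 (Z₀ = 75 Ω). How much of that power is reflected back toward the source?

|Γ| = |(45 − j36.5)/(195 − j36.5)| = 0.292
|Γ|² = 0.0853
P_refl = |Γ|²·P_inc = 56.7 mW, P_del = (1 − |Γ|²)·P_inc = 608 mW

P_reflected ≈ 56.7 mW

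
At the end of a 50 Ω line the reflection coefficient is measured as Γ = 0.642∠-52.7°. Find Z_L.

Z_L ≈ 46.4 − j80.5 Ω

Z_L = Z_0·(1 + Γ)/(1 − Γ) = 50·(1.39 − j0.511)/(0.611 + j0.511)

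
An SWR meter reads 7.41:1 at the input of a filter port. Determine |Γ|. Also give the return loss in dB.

|Γ| = (S − 1)/(S + 1) = (7.41 − 1)/(7.41 + 1) = 6.41/8.41
RL = −20·log₁₀|Γ| = −20·log₁₀(0.762)

|Γ| ≈ 0.762; return loss ≈ 2.36 dB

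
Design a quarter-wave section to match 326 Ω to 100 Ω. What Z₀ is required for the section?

Z_qwt = √(Z_0·R_L) = √(100 × 326) = √32600

Z_qwt ≈ 181 Ω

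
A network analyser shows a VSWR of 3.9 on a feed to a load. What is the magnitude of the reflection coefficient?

|Γ| ≈ 0.592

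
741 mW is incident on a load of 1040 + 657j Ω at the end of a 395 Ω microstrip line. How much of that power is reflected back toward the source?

|Γ| = |(645 + j657)/(1435 + j657)| = 0.583
|Γ|² = 0.34
P_refl = |Γ|²·P_inc = 252 mW, P_del = (1 − |Γ|²)·P_inc = 489 mW

P_reflected ≈ 252 mW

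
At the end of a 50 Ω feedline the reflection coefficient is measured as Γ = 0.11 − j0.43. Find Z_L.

Z_L = Z_0·(1 + Γ)/(1 − Γ) = 50·(1.11 − j0.43)/(0.89 + j0.43)

Z_L ≈ 41.1 − j44 Ω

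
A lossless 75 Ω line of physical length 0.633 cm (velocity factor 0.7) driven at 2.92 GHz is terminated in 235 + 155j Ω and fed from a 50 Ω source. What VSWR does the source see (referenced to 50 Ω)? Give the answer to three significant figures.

VSWR ≈ 6.33

λ = v/f = 0.7·c / 2.92 GHz = 0.0719 m
βl = 2π·l/λ = 2π × 0.088 = 31.7°
tan(βl) = 0.617
Z_in = Z_0·(Z_L + jZ_0·tanβl)/(Z_0 + jZ_L·tanβl) = 85 − j134 Ω
Γ_s = (Z_in − Z_s)/(Z_in + Z_s) = (35 − j134)/(135 − j134), |Γ_s| = 0.727
VSWR = (1 + |Γ_s|)/(1 − |Γ_s|)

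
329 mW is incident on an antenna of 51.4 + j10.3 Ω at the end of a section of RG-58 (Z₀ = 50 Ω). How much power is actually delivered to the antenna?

|Γ| = |(1.4 + j10.3)/(101.4 + j10.3)| = 0.102
|Γ|² = 0.0104
P_refl = |Γ|²·P_inc = 3.42 mW, P_del = (1 − |Γ|²)·P_inc = 326 mW

P_delivered ≈ 326 mW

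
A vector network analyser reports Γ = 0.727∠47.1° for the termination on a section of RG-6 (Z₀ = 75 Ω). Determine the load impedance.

Z_L ≈ 65.6 + j148 Ω

Z_L = Z_0·(1 + Γ)/(1 − Γ) = 75·(1.49 + j0.533)/(0.505 − j0.533)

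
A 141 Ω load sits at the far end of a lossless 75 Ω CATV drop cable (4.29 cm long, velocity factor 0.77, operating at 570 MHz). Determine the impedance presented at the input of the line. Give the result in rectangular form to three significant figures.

Z_in ≈ 71.7 − j47 Ω

λ = v/f = 0.77·c / 570 MHz = 0.405 m
βl = 2π·l/λ = 2π × 0.106 = 38.1°
tan(βl) = tan(38.1°) = 0.784
Z_in = Z_0·(Z_L + jZ_0·tanβl)/(Z_0 + jZ_L·tanβl)
     = 75·(141 + j58.8)/(75 + j111)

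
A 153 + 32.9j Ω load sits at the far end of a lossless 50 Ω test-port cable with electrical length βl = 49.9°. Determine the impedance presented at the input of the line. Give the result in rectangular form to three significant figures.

Z_in ≈ 27.8 − j40.4 Ω

tan(βl) = tan(49.9°) = 1.19
Z_in = Z_0·(Z_L + jZ_0·tanβl)/(Z_0 + jZ_L·tanβl)
     = 50·(153 + j92.3)/(10.9 + j182)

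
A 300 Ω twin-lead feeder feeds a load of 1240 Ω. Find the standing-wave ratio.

VSWR ≈ 4.13

Γ = (1240 − 300)/(1240 + 300) = 0.61
VSWR = (1 + 0.61)/(1 − 0.61)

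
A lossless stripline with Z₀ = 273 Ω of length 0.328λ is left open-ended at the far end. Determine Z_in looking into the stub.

Z_in ≈ +j146 Ω

βl = 2π × 0.328 = 118°
tan(βl) = -1.87
For an open-ended stub, Z_in = −jZ_0·cot(βl) = −jZ_0/tan(βl)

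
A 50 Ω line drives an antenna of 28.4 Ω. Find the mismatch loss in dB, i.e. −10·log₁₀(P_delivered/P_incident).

mismatch loss ≈ 0.343 dB

Γ = (28.4 − 50)/(28.4 + 50) = -0.276
|Γ|² = 0.0759, so P_del/P_inc = 1 − |Γ|² = 0.924
ML = −10·log₁₀(1 − |Γ|²)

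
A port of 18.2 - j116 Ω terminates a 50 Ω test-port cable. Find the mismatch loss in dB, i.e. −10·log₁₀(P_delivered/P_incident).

mismatch loss ≈ 6.97 dB

Γ = (-31.8 − j116)/(68.2 − j116), |Γ| = 0.894
|Γ|² = 0.799, so P_del/P_inc = 1 − |Γ|² = 0.201
ML = −10·log₁₀(1 − |Γ|²)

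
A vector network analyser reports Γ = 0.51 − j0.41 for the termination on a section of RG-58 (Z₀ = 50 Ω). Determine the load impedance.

Z_L ≈ 70 − j100 Ω

Z_L = Z_0·(1 + Γ)/(1 − Γ) = 50·(1.51 − j0.41)/(0.49 + j0.41)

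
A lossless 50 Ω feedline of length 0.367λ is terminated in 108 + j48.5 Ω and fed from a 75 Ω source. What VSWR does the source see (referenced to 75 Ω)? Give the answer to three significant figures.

βl = 2π × 0.367 = 132°
tan(βl) = -1.11
Z_in = Z_0·(Z_L + jZ_0·tanβl)/(Z_0 + jZ_L·tanβl) = 24 + j24.4 Ω
Γ_s = (Z_in − Z_s)/(Z_in + Z_s) = (-51 + j24.4)/(99 + j24.4), |Γ_s| = 0.554
VSWR = (1 + |Γ_s|)/(1 − |Γ_s|)

VSWR ≈ 3.49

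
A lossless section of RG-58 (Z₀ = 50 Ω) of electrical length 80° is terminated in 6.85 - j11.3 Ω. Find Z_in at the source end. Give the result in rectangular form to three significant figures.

tan(βl) = tan(80°) = 5.67
Z_in = Z_0·(Z_L + jZ_0·tanβl)/(Z_0 + jZ_L·tanβl)
     = 50·(6.85 + j272)/(114 + j38.8)

Z_in ≈ 39.1 + j106 Ω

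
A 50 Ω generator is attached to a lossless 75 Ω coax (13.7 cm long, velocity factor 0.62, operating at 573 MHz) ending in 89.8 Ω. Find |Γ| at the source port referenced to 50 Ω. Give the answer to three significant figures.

λ = v/f = 0.62·c / 573 MHz = 0.325 m
βl = 2π·l/λ = 2π × 0.422 = 152°
tan(βl) = -0.533
Z_in = Z_0·(Z_L + jZ_0·tanβl)/(Z_0 + jZ_L·tanβl) = 81.9 + j12.3 Ω
Γ_s = (Z_in − Z_s)/(Z_in + Z_s) = (31.9 + j12.3)/(132 + j12.3), |Γ_s| = 0.258

|Γ| ≈ 0.258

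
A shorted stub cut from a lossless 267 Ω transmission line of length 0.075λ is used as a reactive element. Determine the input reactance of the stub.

X_in ≈ 136 Ω (inductive)

βl = 2π × 0.075 = 27°
tan(βl) = 0.51
For a shorted stub, Z_in = jZ_0·tan(βl)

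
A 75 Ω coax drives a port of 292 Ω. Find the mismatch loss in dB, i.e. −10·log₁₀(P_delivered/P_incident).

Γ = (292 − 75)/(292 + 75) = 0.591
|Γ|² = 0.35, so P_del/P_inc = 1 − |Γ|² = 0.65
ML = −10·log₁₀(1 − |Γ|²)

mismatch loss ≈ 1.87 dB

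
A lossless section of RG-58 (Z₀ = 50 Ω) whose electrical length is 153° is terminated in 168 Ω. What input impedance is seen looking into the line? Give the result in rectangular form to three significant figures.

tan(βl) = tan(153°) = -0.51
Z_in = Z_0·(Z_L + jZ_0·tanβl)/(Z_0 + jZ_L·tanβl)
     = 50·(168 − j25.5)/(50 − j85.6)

Z_in ≈ 53.8 + j66.7 Ω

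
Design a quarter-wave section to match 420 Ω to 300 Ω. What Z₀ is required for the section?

Z_qwt = √(Z_0·R_L) = √(300 × 420) = √126000

Z_qwt ≈ 355 Ω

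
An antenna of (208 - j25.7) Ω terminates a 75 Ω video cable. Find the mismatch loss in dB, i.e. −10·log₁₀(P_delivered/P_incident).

Γ = (133 − j25.7)/(283 − j25.7), |Γ| = 0.477
|Γ|² = 0.227, so P_del/P_inc = 1 − |Γ|² = 0.773
ML = −10·log₁₀(1 − |Γ|²)

mismatch loss ≈ 1.12 dB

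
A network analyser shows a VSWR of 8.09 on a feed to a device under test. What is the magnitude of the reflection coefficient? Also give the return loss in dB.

|Γ| = (S − 1)/(S + 1) = (8.09 − 1)/(8.09 + 1) = 7.09/9.09
RL = −20·log₁₀|Γ| = −20·log₁₀(0.78)

|Γ| ≈ 0.78; return loss ≈ 2.16 dB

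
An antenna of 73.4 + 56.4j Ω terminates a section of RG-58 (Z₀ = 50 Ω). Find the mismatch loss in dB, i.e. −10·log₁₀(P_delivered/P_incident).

mismatch loss ≈ 0.983 dB

Γ = (23.4 + j56.4)/(123.4 + j56.4), |Γ| = 0.45
|Γ|² = 0.203, so P_del/P_inc = 1 − |Γ|² = 0.797
ML = −10·log₁₀(1 − |Γ|²)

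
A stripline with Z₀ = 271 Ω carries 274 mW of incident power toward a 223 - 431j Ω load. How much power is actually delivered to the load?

P_delivered ≈ 154 mW

|Γ| = |(-48 − j431)/(494 − j431)| = 0.661
|Γ|² = 0.438
P_refl = |Γ|²·P_inc = 120 mW, P_del = (1 − |Γ|²)·P_inc = 154 mW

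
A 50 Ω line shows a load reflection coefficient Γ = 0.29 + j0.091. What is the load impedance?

Z_L = Z_0·(1 + Γ)/(1 − Γ) = 50·(1.29 + j0.091)/(0.71 − j0.091)

Z_L ≈ 88.6 + j17.8 Ω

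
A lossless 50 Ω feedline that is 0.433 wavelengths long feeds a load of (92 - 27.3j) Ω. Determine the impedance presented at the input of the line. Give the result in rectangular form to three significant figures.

Z_in ≈ 88.4 + j30.6 Ω

βl = 2π × 0.433 = 156°
tan(βl) = tan(156°) = -0.448
Z_in = Z_0·(Z_L + jZ_0·tanβl)/(Z_0 + jZ_L·tanβl)
     = 50·(92 − j49.7)/(37.8 − j41.2)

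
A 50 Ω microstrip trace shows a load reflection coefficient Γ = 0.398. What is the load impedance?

Z_L ≈ 116 Ω

Z_L = Z_0·(1 + Γ)/(1 − Γ) = 50·(1.4)/(0.602)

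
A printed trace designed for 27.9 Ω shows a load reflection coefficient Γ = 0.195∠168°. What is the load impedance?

Z_L = Z_0·(1 + Γ)/(1 − Γ) = 27.9·(0.809 + j0.0405)/(1.19 − j0.0405)

Z_L ≈ 18.9 + j1.59 Ω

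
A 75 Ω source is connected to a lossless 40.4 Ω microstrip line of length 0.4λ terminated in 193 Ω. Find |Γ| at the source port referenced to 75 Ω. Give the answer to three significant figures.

|Γ| ≈ 0.657

βl = 2π × 0.4 = 144°
tan(βl) = -0.727
Z_in = Z_0·(Z_L + jZ_0·tanβl)/(Z_0 + jZ_L·tanβl) = 22.6 + j49.1 Ω
Γ_s = (Z_in − Z_s)/(Z_in + Z_s) = (-52.4 + j49.1)/(97.6 + j49.1), |Γ_s| = 0.657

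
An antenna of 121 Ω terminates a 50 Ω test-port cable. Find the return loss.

Γ = (121 − 50)/(121 + 50) = 0.415
RL = −20·log₁₀|Γ| = −20·log₁₀(0.415)

RL ≈ 7.63 dB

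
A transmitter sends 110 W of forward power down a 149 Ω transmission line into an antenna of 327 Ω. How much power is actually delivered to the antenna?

P_delivered ≈ 94.6 W

Γ = (327 − 149)/(327 + 149) = 0.374
|Γ|² = 0.14
P_refl = |Γ|²·P_inc = 15.4 W, P_del = (1 − |Γ|²)·P_inc = 94.6 W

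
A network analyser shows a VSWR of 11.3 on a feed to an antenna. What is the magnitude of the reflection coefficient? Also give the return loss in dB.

|Γ| ≈ 0.837; return loss ≈ 1.54 dB

|Γ| = (S − 1)/(S + 1) = (11.3 − 1)/(11.3 + 1) = 10.3/12.3
RL = −20·log₁₀|Γ| = −20·log₁₀(0.837)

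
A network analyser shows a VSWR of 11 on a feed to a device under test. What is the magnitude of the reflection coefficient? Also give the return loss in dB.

|Γ| ≈ 0.833; return loss ≈ 1.58 dB

|Γ| = (S − 1)/(S + 1) = (11 − 1)/(11 + 1) = 10/12
RL = −20·log₁₀|Γ| = −20·log₁₀(0.833)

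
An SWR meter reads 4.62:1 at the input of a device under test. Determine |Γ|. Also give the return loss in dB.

|Γ| ≈ 0.644; return loss ≈ 3.82 dB

|Γ| = (S − 1)/(S + 1) = (4.62 − 1)/(4.62 + 1) = 3.62/5.62
RL = −20·log₁₀|Γ| = −20·log₁₀(0.644)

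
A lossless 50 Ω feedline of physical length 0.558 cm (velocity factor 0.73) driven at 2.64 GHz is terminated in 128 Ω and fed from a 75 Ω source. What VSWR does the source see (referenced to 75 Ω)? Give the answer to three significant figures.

VSWR ≈ 2.13

λ = v/f = 0.73·c / 2.64 GHz = 0.083 m
βl = 2π·l/λ = 2π × 0.0673 = 24.2°
tan(βl) = 0.45
Z_in = Z_0·(Z_L + jZ_0·tanβl)/(Z_0 + jZ_L·tanβl) = 66.2 − j53.7 Ω
Γ_s = (Z_in − Z_s)/(Z_in + Z_s) = (-8.83 − j53.7)/(141 − j53.7), |Γ_s| = 0.36
VSWR = (1 + |Γ_s|)/(1 − |Γ_s|)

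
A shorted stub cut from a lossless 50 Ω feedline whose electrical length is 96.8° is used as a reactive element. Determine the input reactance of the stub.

tan(βl) = -8.39
For a shorted stub, Z_in = jZ_0·tan(βl)

X_in ≈ -419 Ω (capacitive)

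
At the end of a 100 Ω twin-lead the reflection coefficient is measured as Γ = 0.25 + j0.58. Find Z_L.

Z_L = Z_0·(1 + Γ)/(1 − Γ) = 100·(1.25 + j0.58)/(0.75 − j0.58)

Z_L ≈ 66.9 + j129 Ω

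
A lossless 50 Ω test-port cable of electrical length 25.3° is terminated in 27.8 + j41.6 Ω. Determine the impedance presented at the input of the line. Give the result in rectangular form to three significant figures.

Z_in ≈ 77.8 + j73.8 Ω

tan(βl) = tan(25.3°) = 0.473
Z_in = Z_0·(Z_L + jZ_0·tanβl)/(Z_0 + jZ_L·tanβl)
     = 50·(27.8 + j65.2)/(30.3 + j13.1)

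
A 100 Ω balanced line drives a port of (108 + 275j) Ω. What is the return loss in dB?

Γ = (8 + j275)/(208 + j275), |Γ| = 0.798
RL = −20·log₁₀|Γ| = −20·log₁₀(0.798)

RL ≈ 1.96 dB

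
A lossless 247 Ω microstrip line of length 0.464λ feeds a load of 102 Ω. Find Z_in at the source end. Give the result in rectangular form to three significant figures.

βl = 2π × 0.464 = 167°
tan(βl) = tan(167°) = -0.23
Z_in = Z_0·(Z_L + jZ_0·tanβl)/(Z_0 + jZ_L·tanβl)
     = 247·(102 − j56.8)/(247 − j23.5)

Z_in ≈ 106 − j46.7 Ω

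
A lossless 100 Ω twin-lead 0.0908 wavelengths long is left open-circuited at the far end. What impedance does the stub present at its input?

Z_in ≈ −j156 Ω

βl = 2π × 0.0908 = 32.7°
tan(βl) = 0.642
For an open-circuited stub, Z_in = −jZ_0·cot(βl) = −jZ_0/tan(βl)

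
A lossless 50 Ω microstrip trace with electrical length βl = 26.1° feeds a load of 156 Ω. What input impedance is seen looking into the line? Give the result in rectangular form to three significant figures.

tan(βl) = tan(26.1°) = 0.49
Z_in = Z_0·(Z_L + jZ_0·tanβl)/(Z_0 + jZ_L·tanβl)
     = 50·(156 + j24.5)/(50 + j76.4)

Z_in ≈ 58 − j64.1 Ω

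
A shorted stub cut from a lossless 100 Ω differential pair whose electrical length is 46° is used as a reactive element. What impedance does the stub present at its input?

Z_in ≈ +j104 Ω

tan(βl) = 1.04
For a shorted stub, Z_in = jZ_0·tan(βl)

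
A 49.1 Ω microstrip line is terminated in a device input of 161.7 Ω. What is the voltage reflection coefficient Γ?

Γ = 0.534

Γ = (Z_L − Z_0)/(Z_L + Z_0) = (161.7 − 49.1)/(161.7 + 49.1) = 112.6/210.8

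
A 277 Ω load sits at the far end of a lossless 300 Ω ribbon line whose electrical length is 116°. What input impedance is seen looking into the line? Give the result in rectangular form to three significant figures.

Z_in ≈ 314 − j19.8 Ω

tan(βl) = tan(116°) = -2.05
Z_in = Z_0·(Z_L + jZ_0·tanβl)/(Z_0 + jZ_L·tanβl)
     = 300·(277 − j615)/(300 − j568)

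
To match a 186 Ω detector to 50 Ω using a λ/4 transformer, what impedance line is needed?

Z_qwt ≈ 96.4 Ω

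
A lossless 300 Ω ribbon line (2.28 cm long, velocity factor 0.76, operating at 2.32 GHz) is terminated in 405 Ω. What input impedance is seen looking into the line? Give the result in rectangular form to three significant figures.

Z_in ≈ 224 − j15.3 Ω

λ = v/f = 0.76·c / 2.32 GHz = 0.0983 m
βl = 2π·l/λ = 2π × 0.232 = 83.5°
tan(βl) = tan(83.5°) = 8.8
Z_in = Z_0·(Z_L + jZ_0·tanβl)/(Z_0 + jZ_L·tanβl)
     = 300·(405 + j2640)/(300 + j3570)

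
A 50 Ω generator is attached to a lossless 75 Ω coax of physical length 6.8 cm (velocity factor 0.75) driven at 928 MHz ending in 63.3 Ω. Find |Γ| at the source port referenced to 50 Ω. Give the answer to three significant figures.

|Γ| ≈ 0.276

λ = v/f = 0.75·c / 928 MHz = 0.242 m
βl = 2π·l/λ = 2π × 0.28 = 101°
tan(βl) = -5.16
Z_in = Z_0·(Z_L + jZ_0·tanβl)/(Z_0 + jZ_L·tanβl) = 87.6 − j5.57 Ω
Γ_s = (Z_in − Z_s)/(Z_in + Z_s) = (37.6 − j5.57)/(138 − j5.57), |Γ_s| = 0.276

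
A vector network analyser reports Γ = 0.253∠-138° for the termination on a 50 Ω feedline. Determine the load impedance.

Z_L ≈ 32.5 − j11.8 Ω

Z_L = Z_0·(1 + Γ)/(1 − Γ) = 50·(0.812 − j0.169)/(1.19 + j0.169)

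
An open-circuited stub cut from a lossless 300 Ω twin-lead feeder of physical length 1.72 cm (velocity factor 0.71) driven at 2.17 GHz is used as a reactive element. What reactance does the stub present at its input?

λ = v/f = 0.71·c / 2.17 GHz = 0.0982 m
βl = 2π·l/λ = 2π × 0.175 = 63.1°
tan(βl) = 1.97
For an open-circuited stub, Z_in = −jZ_0·cot(βl) = −jZ_0/tan(βl)

X_in ≈ -152 Ω (capacitive)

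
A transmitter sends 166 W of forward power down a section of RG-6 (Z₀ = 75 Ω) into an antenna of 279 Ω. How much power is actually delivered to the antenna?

Γ = (279 − 75)/(279 + 75) = 0.576
|Γ|² = 0.332
P_refl = |Γ|²·P_inc = 55.1 W, P_del = (1 − |Γ|²)·P_inc = 111 W

P_delivered ≈ 111 W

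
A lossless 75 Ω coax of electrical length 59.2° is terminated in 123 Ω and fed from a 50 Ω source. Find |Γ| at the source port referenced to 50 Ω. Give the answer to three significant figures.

tan(βl) = 1.68
Z_in = Z_0·(Z_L + jZ_0·tanβl)/(Z_0 + jZ_L·tanβl) = 54.7 − j24.8 Ω
Γ_s = (Z_in − Z_s)/(Z_in + Z_s) = (4.75 − j24.8)/(105 − j24.8), |Γ_s| = 0.235

|Γ| ≈ 0.235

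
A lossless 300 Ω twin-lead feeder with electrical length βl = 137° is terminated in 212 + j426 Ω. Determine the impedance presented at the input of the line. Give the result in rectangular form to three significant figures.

Z_in ≈ 67.9 + j82.2 Ω

tan(βl) = tan(137°) = -0.933
Z_in = Z_0·(Z_L + jZ_0·tanβl)/(Z_0 + jZ_L·tanβl)
     = 300·(212 + j146)/(697 − j198)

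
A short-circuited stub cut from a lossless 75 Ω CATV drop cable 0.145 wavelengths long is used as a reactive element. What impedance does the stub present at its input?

βl = 2π × 0.145 = 52.2°
tan(βl) = 1.29
For a short-circuited stub, Z_in = jZ_0·tan(βl)

Z_in ≈ +j96.7 Ω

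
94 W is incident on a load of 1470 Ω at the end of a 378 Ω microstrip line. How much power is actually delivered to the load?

Γ = (1470 − 378)/(1470 + 378) = 0.591
|Γ|² = 0.349
P_refl = |Γ|²·P_inc = 32.8 W, P_del = (1 − |Γ|²)·P_inc = 61.2 W

P_delivered ≈ 61.2 W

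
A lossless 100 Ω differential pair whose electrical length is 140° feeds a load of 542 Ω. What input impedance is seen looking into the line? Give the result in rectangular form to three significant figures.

tan(βl) = tan(140°) = -0.839
Z_in = Z_0·(Z_L + jZ_0·tanβl)/(Z_0 + jZ_L·tanβl)
     = 100·(542 − j83.9)/(100 − j455)

Z_in ≈ 42.6 + j110 Ω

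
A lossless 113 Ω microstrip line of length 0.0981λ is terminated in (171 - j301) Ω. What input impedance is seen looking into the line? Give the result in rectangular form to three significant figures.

Z_in ≈ 27.1 − j86.6 Ω

βl = 2π × 0.0981 = 35.3°
tan(βl) = tan(35.3°) = 0.708
Z_in = Z_0·(Z_L + jZ_0·tanβl)/(Z_0 + jZ_L·tanβl)
     = 113·(171 − j221)/(326 + j121)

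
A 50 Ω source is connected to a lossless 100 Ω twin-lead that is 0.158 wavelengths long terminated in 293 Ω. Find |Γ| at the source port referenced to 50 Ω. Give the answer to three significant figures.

βl = 2π × 0.158 = 56.9°
tan(βl) = 1.53
Z_in = Z_0·(Z_L + jZ_0·tanβl)/(Z_0 + jZ_L·tanβl) = 46.4 − j54.9 Ω
Γ_s = (Z_in − Z_s)/(Z_in + Z_s) = (-3.64 − j54.9)/(96.4 − j54.9), |Γ_s| = 0.496

|Γ| ≈ 0.496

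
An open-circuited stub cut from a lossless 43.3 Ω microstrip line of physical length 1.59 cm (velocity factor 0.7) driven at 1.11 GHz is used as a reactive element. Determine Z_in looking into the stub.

Z_in ≈ −j74.2 Ω

λ = v/f = 0.7·c / 1.11 GHz = 0.189 m
βl = 2π·l/λ = 2π × 0.084 = 30.3°
tan(βl) = 0.583
For an open-circuited stub, Z_in = −jZ_0·cot(βl) = −jZ_0/tan(βl)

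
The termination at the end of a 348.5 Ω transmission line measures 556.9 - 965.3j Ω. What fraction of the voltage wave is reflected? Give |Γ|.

|Γ| ≈ 0.746

Γ = (Z_L − Z_0)/(Z_L + Z_0) = (208.4 − j965.3)/(905.4 − j965.3)
|Γ| = 988/1320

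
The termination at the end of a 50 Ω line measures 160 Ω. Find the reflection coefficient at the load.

Γ = 0.524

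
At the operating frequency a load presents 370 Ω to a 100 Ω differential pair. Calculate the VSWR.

VSWR ≈ 3.7

For a purely resistive load, VSWR = R_L/Z_0 or Z_0/R_L (whichever > 1) = 370/100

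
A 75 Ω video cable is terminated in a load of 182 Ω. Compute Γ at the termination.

Γ = 0.416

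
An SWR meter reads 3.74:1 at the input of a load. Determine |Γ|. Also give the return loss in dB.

|Γ| = (S − 1)/(S + 1) = (3.74 − 1)/(3.74 + 1) = 2.74/4.74
RL = −20·log₁₀|Γ| = −20·log₁₀(0.578)

|Γ| ≈ 0.578; return loss ≈ 4.76 dB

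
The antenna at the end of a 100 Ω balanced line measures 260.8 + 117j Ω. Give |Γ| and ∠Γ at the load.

Γ ≈ 0.524 ∠ 18.1°

Γ = (Z_L − Z_0)/(Z_L + Z_0) = (160.8 + j117)/(360.8 + j117)
|Γ| = 199/379 = 0.524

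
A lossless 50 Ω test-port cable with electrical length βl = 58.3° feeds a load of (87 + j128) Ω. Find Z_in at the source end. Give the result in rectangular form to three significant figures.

tan(βl) = tan(58.3°) = 1.62
Z_in = Z_0·(Z_L + jZ_0·tanβl)/(Z_0 + jZ_L·tanβl)
     = 50·(87 + j209)/(-157 + j141)

Z_in ≈ 17.7 − j50.6 Ω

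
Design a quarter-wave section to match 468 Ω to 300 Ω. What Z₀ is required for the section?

Z_qwt ≈ 375 Ω

Z_qwt = √(Z_0·R_L) = √(300 × 468) = √140400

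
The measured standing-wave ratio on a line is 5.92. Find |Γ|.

|Γ| = (S − 1)/(S + 1) = (5.92 − 1)/(5.92 + 1) = 4.92/6.92

|Γ| ≈ 0.711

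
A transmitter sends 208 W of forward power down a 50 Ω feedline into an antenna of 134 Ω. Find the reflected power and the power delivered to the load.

P_reflected ≈ 43.3 W; P_delivered ≈ 165 W

Γ = (134 − 50)/(134 + 50) = 0.457
|Γ|² = 0.208
P_refl = |Γ|²·P_inc = 43.3 W, P_del = (1 − |Γ|²)·P_inc = 165 W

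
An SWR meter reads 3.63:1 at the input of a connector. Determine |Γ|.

|Γ| ≈ 0.568

|Γ| = (S − 1)/(S + 1) = (3.63 − 1)/(3.63 + 1) = 2.63/4.63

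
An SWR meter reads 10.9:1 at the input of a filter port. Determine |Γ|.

|Γ| = (S − 1)/(S + 1) = (10.9 − 1)/(10.9 + 1) = 9.9/11.9

|Γ| ≈ 0.832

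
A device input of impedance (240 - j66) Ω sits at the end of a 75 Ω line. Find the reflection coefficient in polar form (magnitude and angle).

Γ = (Z_L − Z_0)/(Z_L + Z_0) = (165 − j66)/(315 − j66)
|Γ| = 178/322 = 0.552

Γ ≈ 0.552 ∠ -9.97°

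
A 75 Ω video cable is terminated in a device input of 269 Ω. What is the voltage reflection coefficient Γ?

Γ = (Z_L − Z_0)/(Z_L + Z_0) = (269 − 75)/(269 + 75) = 194/344

Γ = 0.564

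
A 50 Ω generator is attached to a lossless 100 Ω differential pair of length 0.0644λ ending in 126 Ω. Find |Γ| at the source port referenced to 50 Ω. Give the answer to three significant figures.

βl = 2π × 0.0644 = 23.2°
tan(βl) = 0.428
Z_in = Z_0·(Z_L + jZ_0·tanβl)/(Z_0 + jZ_L·tanβl) = 115 − j19.5 Ω
Γ_s = (Z_in − Z_s)/(Z_in + Z_s) = (65.5 − j19.5)/(165 − j19.5), |Γ_s| = 0.41

|Γ| ≈ 0.41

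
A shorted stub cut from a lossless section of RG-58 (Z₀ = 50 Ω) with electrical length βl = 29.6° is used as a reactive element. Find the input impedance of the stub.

tan(βl) = 0.568
For a shorted stub, Z_in = jZ_0·tan(βl)

Z_in ≈ +j28.4 Ω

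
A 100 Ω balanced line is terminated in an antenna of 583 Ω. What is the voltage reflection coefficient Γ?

Γ = (Z_L − Z_0)/(Z_L + Z_0) = (583 − 100)/(583 + 100) = 483/683

Γ = 0.707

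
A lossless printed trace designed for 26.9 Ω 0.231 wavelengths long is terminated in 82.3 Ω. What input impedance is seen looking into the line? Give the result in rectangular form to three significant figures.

Z_in ≈ 8.91 − j2.88 Ω

βl = 2π × 0.231 = 83.2°
tan(βl) = tan(83.2°) = 8.34
Z_in = Z_0·(Z_L + jZ_0·tanβl)/(Z_0 + jZ_L·tanβl)
     = 26.9·(82.3 + j224)/(26.9 + j686)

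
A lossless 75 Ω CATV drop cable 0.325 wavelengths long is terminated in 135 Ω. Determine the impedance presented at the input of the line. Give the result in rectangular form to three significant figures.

Z_in ≈ 48.6 + j24.5 Ω

βl = 2π × 0.325 = 117°
tan(βl) = tan(117°) = -1.96
Z_in = Z_0·(Z_L + jZ_0·tanβl)/(Z_0 + jZ_L·tanβl)
     = 75·(135 − j147)/(75 − j265)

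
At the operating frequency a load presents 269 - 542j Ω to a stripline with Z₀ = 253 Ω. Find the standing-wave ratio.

Γ = (Z_L − Z_0)/(Z_L + Z_0) = (16 − j542)/(522 − j542)
|Γ| = 542/752 = 0.721
VSWR = (1 + |Γ|)/(1 − |Γ|) = 1.72/0.279

VSWR ≈ 6.16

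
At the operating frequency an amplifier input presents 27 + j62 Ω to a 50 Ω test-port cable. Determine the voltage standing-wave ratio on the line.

Γ = (Z_L − Z_0)/(Z_L + Z_0) = (-23 + j62)/(77 + j62)
|Γ| = 66.1/98.9 = 0.669
VSWR = (1 + |Γ|)/(1 − |Γ|) = 1.67/0.331

VSWR ≈ 5.04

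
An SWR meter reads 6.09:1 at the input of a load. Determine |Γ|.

|Γ| ≈ 0.718

|Γ| = (S − 1)/(S + 1) = (6.09 − 1)/(6.09 + 1) = 5.09/7.09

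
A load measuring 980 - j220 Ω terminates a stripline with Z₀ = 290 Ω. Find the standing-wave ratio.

VSWR ≈ 3.57

Γ = (Z_L − Z_0)/(Z_L + Z_0) = (690 − j220)/(1270 − j220)
|Γ| = 724/1290 = 0.562
VSWR = (1 + |Γ|)/(1 − |Γ|) = 1.56/0.438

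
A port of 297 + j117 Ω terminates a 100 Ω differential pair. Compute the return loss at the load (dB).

Γ = (197 + j117)/(397 + j117), |Γ| = 0.554
RL = −20·log₁₀|Γ| = −20·log₁₀(0.554)

RL ≈ 5.14 dB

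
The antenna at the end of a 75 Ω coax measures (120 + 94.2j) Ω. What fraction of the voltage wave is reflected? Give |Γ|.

|Γ| ≈ 0.482

Γ = (Z_L − Z_0)/(Z_L + Z_0) = (45 + j94.2)/(195 + j94.2)
|Γ| = 104/217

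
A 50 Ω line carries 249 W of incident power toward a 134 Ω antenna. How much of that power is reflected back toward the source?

P_reflected ≈ 51.9 W

Γ = (134 − 50)/(134 + 50) = 0.457
|Γ|² = 0.208
P_refl = |Γ|²·P_inc = 51.9 W, P_del = (1 − |Γ|²)·P_inc = 197 W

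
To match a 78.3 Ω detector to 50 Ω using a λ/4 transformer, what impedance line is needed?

Z_qwt ≈ 62.6 Ω

Z_qwt = √(Z_0·R_L) = √(50 × 78.3) = √3915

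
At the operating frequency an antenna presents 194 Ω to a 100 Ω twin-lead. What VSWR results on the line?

VSWR ≈ 1.94

Γ = (194 − 100)/(194 + 100) = 0.32
VSWR = (1 + 0.32)/(1 − 0.32)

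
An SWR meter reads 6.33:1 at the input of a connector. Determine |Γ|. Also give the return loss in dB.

|Γ| ≈ 0.727; return loss ≈ 2.77 dB

|Γ| = (S − 1)/(S + 1) = (6.33 − 1)/(6.33 + 1) = 5.33/7.33
RL = −20·log₁₀|Γ| = −20·log₁₀(0.727)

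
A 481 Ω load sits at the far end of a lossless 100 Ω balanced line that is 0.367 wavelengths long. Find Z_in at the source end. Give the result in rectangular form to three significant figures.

βl = 2π × 0.367 = 132°
tan(βl) = tan(132°) = -1.11
Z_in = Z_0·(Z_L + jZ_0·tanβl)/(Z_0 + jZ_L·tanβl)
     = 100·(481 − j111)/(100 − j532)

Z_in ≈ 36.5 + j83.6 Ω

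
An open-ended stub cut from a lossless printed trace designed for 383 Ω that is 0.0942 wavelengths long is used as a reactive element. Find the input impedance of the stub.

Z_in ≈ −j570 Ω

βl = 2π × 0.0942 = 33.9°
tan(βl) = 0.672
For an open-ended stub, Z_in = −jZ_0·cot(βl) = −jZ_0/tan(βl)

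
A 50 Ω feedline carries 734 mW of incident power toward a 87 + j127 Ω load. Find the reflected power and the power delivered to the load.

P_reflected ≈ 368 mW; P_delivered ≈ 366 mW

|Γ| = |(37 + j127)/(137 + j127)| = 0.708
|Γ|² = 0.501
P_refl = |Γ|²·P_inc = 368 mW, P_del = (1 − |Γ|²)·P_inc = 366 mW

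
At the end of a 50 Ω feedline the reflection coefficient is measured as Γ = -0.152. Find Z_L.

Z_L = Z_0·(1 + Γ)/(1 − Γ) = 50·(0.848)/(1.15)

Z_L ≈ 36.8 Ω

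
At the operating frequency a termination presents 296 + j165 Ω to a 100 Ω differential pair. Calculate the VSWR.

VSWR ≈ 3.97

Γ = (Z_L − Z_0)/(Z_L + Z_0) = (196 + j165)/(396 + j165)
|Γ| = 256/429 = 0.597
VSWR = (1 + |Γ|)/(1 − |Γ|) = 1.6/0.403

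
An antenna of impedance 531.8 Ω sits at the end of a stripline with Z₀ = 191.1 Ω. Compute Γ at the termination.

Γ = (Z_L − Z_0)/(Z_L + Z_0) = (531.8 − 191.1)/(531.8 + 191.1) = 340.7/722.9

Γ = 0.471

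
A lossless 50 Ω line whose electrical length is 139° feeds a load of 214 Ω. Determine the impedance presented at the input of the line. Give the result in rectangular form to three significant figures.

Z_in ≈ 25.3 + j50.7 Ω

tan(βl) = tan(139°) = -0.869
Z_in = Z_0·(Z_L + jZ_0·tanβl)/(Z_0 + jZ_L·tanβl)
     = 50·(214 − j43.5)/(50 − j186)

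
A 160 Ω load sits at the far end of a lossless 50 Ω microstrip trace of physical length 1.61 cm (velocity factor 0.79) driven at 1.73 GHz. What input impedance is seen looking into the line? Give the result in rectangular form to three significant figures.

Z_in ≈ 30.8 − j44.3 Ω

λ = v/f = 0.79·c / 1.73 GHz = 0.137 m
βl = 2π·l/λ = 2π × 0.118 = 42.3°
tan(βl) = tan(42.3°) = 0.91
Z_in = Z_0·(Z_L + jZ_0·tanβl)/(Z_0 + jZ_L·tanβl)
     = 50·(160 + j45.5)/(50 + j146)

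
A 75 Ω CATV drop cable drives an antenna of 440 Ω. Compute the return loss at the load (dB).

Γ = (440 − 75)/(440 + 75) = 0.709
RL = −20·log₁₀|Γ| = −20·log₁₀(0.709)

RL ≈ 2.99 dB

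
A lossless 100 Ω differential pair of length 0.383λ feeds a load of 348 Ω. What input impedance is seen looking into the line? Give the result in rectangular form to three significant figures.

βl = 2π × 0.383 = 138°
tan(βl) = tan(138°) = -0.904
Z_in = Z_0·(Z_L + jZ_0·tanβl)/(Z_0 + jZ_L·tanβl)
     = 100·(348 − j90.4)/(100 − j315)

Z_in ≈ 58 + j92.2 Ω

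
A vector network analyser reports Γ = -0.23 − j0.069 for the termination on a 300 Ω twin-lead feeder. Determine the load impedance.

Z_L ≈ 186 − j27.3 Ω

Z_L = Z_0·(1 + Γ)/(1 − Γ) = 300·(0.77 − j0.069)/(1.23 + j0.069)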